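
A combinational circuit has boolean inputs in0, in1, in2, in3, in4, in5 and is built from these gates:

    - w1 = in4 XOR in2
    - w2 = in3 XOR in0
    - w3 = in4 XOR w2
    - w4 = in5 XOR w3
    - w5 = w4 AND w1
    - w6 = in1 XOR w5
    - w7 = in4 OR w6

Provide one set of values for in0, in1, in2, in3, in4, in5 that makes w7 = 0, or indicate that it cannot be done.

Check with in0=0, in1=1, in2=1, in3=1, in4=0, in5=0:
w1 = in4 XOR in2 = 0 XOR 1 = 1
w2 = in3 XOR in0 = 1 XOR 0 = 1
w3 = in4 XOR w2 = 0 XOR 1 = 1
w4 = in5 XOR w3 = 0 XOR 1 = 1
w5 = w4 AND w1 = 1 AND 1 = 1
w6 = in1 XOR w5 = 1 XOR 1 = 0
w7 = in4 OR w6 = 0 OR 0 = 0
So w7 = 0 as required.

in0=0, in1=1, in2=1, in3=1, in4=0, in5=0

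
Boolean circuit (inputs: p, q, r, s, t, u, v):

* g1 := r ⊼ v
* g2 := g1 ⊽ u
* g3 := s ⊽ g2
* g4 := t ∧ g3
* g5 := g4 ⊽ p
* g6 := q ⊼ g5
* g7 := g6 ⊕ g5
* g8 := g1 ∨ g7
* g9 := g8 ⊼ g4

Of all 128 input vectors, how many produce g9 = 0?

g9 = g8 ⊼ g4 must be 0, so both g8 = 1 and g4 = 1.
g8 = g1 ∨ g7 must be 1, so at least one of g1, g7 is 1.
Enumerating the 128 input combinations, 28 give g9 = 0 and 100 give g9 = 1.

28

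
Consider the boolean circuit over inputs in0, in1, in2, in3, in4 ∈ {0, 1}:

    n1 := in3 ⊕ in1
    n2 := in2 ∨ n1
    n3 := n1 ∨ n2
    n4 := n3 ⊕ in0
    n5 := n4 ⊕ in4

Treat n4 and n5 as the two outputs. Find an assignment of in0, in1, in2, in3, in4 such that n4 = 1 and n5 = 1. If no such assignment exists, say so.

in0=0, in1=1, in2=1, in3=0, in4=0

Check with in0=0, in1=1, in2=1, in3=0, in4=0:
n1 = in3 ⊕ in1 = 0 ⊕ 1 = 1
n2 = in2 ∨ n1 = 1 ∨ 1 = 1
n3 = n1 ∨ n2 = 1 ∨ 1 = 1
n4 = n3 ⊕ in0 = 1 ⊕ 0 = 1
n5 = n4 ⊕ in4 = 1 ⊕ 0 = 1
So n4 = 1 and n5 = 1.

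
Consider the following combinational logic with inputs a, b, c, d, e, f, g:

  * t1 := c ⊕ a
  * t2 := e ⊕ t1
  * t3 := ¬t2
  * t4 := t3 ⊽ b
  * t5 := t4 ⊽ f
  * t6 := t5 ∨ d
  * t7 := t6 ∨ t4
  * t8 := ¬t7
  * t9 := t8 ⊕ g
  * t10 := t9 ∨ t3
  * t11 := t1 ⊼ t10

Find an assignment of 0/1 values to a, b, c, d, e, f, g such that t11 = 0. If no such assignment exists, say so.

t11 = t1 ⊼ t10 must be 0, so both t1 = 1 and t10 = 1.
t1 = c ⊕ a must be 1, so c and a differ.
Check with a=0, b=1, c=1, d=0, e=1, f=1, g=1:
t1 = c ⊕ a = 1 ⊕ 0 = 1
t2 = e ⊕ t1 = 1 ⊕ 1 = 0
t3 = ¬t2 = ¬0 = 1
t4 = t3 ⊽ b = 1 ⊽ 1 = 0
t5 = t4 ⊽ f = 0 ⊽ 1 = 0
t6 = t5 ∨ d = 0 ∨ 0 = 0
t7 = t6 ∨ t4 = 0 ∨ 0 = 0
t8 = ¬t7 = ¬0 = 1
t9 = t8 ⊕ g = 1 ⊕ 1 = 0
t10 = t9 ∨ t3 = 0 ∨ 1 = 1
t11 = t1 ⊼ t10 = 1 ⊼ 1 = 0
So t11 = 0 as required.

a=0, b=1, c=1, d=0, e=1, f=1, g=1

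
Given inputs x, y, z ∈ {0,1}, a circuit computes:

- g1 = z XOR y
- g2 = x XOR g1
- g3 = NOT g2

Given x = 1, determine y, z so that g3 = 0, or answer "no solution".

y=1 z=1

g3 = NOT g2 must be 0, so g2 = 1.
Check with x = 1 and y=1, z=1:
g1 = z XOR y = 1 XOR 1 = 0
g2 = x XOR g1 = 1 XOR 0 = 1
g3 = NOT g2 = NOT 1 = 0
So g3 = 0.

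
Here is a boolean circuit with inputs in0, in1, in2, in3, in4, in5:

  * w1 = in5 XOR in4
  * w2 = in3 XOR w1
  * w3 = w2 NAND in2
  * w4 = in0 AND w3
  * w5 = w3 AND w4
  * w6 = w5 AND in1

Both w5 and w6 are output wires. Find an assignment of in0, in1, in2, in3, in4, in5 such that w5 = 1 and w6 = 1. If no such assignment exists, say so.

in0=1, in1=1, in2=1, in3=0, in4=0, in5=0

Check with in0=1, in1=1, in2=1, in3=0, in4=0, in5=0:
w1 = in5 XOR in4 = 0 XOR 0 = 0
w2 = in3 XOR w1 = 0 XOR 0 = 0
w3 = w2 NAND in2 = 0 NAND 1 = 1
w4 = in0 AND w3 = 1 AND 1 = 1
w5 = w3 AND w4 = 1 AND 1 = 1
w6 = w5 AND in1 = 1 AND 1 = 1
So w5 = 1 and w6 = 1.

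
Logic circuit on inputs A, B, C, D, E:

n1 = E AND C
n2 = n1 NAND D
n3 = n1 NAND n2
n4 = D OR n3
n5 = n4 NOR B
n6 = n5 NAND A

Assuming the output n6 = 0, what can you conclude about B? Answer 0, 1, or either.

0

n6 = n5 NAND A must be 0, so both n5 = 1 and A = 1.
n5 = n4 NOR B must be 1, so both n4 = 0 and B = 0.
n4 = D OR n3 must be 0, so both D = 0 and n3 = 0.
Every assignment with n6 = 0 has B = 0; there are 1 such assignment(s).
  A=1, B=0, C=1, D=0, E=1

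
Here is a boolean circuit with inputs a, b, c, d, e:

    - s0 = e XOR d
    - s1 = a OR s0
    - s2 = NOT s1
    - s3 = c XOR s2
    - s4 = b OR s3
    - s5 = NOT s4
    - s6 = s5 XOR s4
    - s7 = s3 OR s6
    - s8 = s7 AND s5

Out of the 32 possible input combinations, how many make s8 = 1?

s8 = s7 AND s5 must be 1, so both s7 = 1 and s5 = 1.
s7 = s3 OR s6 must be 1, so at least one of s3, s6 is 1.
s5 = NOT s4 must be 1, so s4 = 0.
Enumerating the 32 input combinations, 8 give s8 = 1 and 24 give s8 = 0.

8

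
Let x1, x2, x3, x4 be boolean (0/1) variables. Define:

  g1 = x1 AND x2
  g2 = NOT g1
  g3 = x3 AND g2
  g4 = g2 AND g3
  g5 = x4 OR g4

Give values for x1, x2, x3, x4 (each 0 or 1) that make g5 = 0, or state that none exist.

x1=1, x2=1, x3=1, x4=0

g5 = x4 OR g4 must be 0, so both x4 = 0 and g4 = 0.
g4 = g2 AND g3 must be 0, so at least one of g2, g3 is 0.
Check with x1=1, x2=1, x3=1, x4=0:
g1 = x1 AND x2 = 1 AND 1 = 1
g2 = NOT g1 = NOT 1 = 0
g3 = x3 AND g2 = 1 AND 0 = 0
g4 = g2 AND g3 = 0 AND 0 = 0
g5 = x4 OR g4 = 0 OR 0 = 0
So g5 = 0 as required.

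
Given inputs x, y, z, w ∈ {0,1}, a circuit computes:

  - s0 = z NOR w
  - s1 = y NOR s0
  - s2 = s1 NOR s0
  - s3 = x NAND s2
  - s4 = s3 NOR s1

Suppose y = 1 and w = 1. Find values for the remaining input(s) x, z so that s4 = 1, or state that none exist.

s4 = s3 NOR s1 must be 1, so both s3 = 0 and s1 = 0.
s3 = x NAND s2 must be 0, so both x = 1 and s2 = 1.
Check with y = 1 and w = 1 and x=1, z=0:
s0 = z NOR w = 0 NOR 1 = 0
s1 = y NOR s0 = 1 NOR 0 = 0
s2 = s1 NOR s0 = 0 NOR 0 = 1
s3 = x NAND s2 = 1 NAND 1 = 0
s4 = s3 NOR s1 = 0 NOR 0 = 1
So s4 = 1.

x=1, z=0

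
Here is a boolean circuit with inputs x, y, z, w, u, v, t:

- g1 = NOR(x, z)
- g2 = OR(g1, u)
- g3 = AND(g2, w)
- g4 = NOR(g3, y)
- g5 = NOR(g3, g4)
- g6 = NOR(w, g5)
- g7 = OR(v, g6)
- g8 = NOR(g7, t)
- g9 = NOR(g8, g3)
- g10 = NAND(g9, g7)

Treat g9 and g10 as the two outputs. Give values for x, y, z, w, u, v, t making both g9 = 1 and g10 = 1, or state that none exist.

x=0, y=1, z=1, w=0, u=0, v=0, t=1

Check with x=0, y=1, z=1, w=0, u=0, v=0, t=1:
g1 = NOR(x, z) = NOR(0, 1) = 0
g2 = OR(g1, u) = OR(0, 0) = 0
g3 = AND(g2, w) = AND(0, 0) = 0
g4 = NOR(g3, y) = NOR(0, 1) = 0
g5 = NOR(g3, g4) = NOR(0, 0) = 1
g6 = NOR(w, g5) = NOR(0, 1) = 0
g7 = OR(v, g6) = OR(0, 0) = 0
g8 = NOR(g7, t) = NOR(0, 1) = 0
g9 = NOR(g8, g3) = NOR(0, 0) = 1
g10 = NAND(g9, g7) = NAND(1, 0) = 1
So g9 = 1 and g10 = 1.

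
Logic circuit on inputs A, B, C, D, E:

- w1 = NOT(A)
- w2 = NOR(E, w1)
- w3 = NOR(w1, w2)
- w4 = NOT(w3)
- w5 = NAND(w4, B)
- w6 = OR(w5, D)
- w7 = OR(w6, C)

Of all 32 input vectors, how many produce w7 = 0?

w7 = OR(w6, C) must be 0, so both w6 = 0 and C = 0.
w6 = OR(w5, D) must be 0, so both w5 = 0 and D = 0.
Enumerating the 32 input combinations, 3 give w7 = 0 and 29 give w7 = 1.

3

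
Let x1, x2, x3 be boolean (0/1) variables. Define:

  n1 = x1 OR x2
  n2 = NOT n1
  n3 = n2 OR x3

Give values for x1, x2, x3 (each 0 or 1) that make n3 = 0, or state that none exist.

n3 = n2 OR x3 must be 0, so both n2 = 0 and x3 = 0.
Check with x1=0, x2=1, x3=0:
n1 = x1 OR x2 = 0 OR 1 = 1
n2 = NOT n1 = NOT 1 = 0
n3 = n2 OR x3 = 0 OR 0 = 0
So n3 = 0 as required.

x1=0, x2=1, x3=0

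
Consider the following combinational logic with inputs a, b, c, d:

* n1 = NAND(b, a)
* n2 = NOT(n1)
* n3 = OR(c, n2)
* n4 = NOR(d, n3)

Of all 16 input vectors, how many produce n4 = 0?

13

n4 = NOR(d, n3) must be 0, so at least one of d, n3 is 1.
Enumerating the 16 input combinations, 13 give n4 = 0 and 3 give n4 = 1.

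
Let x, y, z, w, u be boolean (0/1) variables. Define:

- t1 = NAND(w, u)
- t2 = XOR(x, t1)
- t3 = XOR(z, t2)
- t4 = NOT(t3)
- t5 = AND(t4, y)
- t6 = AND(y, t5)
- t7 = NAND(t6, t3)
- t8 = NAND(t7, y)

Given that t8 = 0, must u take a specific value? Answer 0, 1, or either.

Both values of u occur among assignments with t8 = 0:
  u=0: x=0, y=1, z=0, w=0, u=0
  u=1: x=0, y=1, z=0, w=0, u=1

either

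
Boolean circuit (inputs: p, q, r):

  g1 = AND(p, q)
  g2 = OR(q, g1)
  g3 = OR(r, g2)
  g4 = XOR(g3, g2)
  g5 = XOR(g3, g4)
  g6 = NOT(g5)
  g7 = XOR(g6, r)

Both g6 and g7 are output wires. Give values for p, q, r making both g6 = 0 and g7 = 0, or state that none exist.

Check with p=0, q=1, r=0:
g1 = AND(p, q) = AND(0, 1) = 0
g2 = OR(q, g1) = OR(1, 0) = 1
g3 = OR(r, g2) = OR(0, 1) = 1
g4 = XOR(g3, g2) = XOR(1, 1) = 0
g5 = XOR(g3, g4) = XOR(1, 0) = 1
g6 = NOT(g5) = NOT 1 = 0
g7 = XOR(g6, r) = XOR(0, 0) = 0
So g6 = 0 and g7 = 0.

p=0, q=1, r=0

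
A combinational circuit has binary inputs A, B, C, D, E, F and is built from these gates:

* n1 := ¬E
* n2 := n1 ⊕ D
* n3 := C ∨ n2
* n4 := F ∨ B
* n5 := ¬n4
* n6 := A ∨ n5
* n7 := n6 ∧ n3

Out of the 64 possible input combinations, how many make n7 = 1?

n7 = n6 ∧ n3 must be 1, so both n6 = 1 and n3 = 1.
n6 = A ∨ n5 must be 1, so at least one of A, n5 is 1.
n3 = C ∨ n2 must be 1, so at least one of C, n2 is 1.
Enumerating the 64 input combinations, 30 give n7 = 1 and 34 give n7 = 0.

30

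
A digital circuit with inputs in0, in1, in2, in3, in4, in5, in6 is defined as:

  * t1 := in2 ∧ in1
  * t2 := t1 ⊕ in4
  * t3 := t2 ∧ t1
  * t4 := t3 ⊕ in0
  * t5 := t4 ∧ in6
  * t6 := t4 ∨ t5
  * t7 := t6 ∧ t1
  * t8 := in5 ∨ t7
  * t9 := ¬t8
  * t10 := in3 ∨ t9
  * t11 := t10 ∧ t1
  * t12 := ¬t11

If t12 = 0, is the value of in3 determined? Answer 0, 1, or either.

Both values of in3 occur among assignments with t12 = 0:
  in3=0: in0=0, in1=1, in2=1, in3=0, in4=1, in5=0, in6=0
  in3=1: in0=0, in1=1, in2=1, in3=1, in4=0, in5=0, in6=0

either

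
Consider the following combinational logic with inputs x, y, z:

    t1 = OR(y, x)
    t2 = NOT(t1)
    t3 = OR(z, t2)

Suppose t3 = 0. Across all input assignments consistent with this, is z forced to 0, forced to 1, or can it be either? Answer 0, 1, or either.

t3 = OR(z, t2) must be 0, so both z = 0 and t2 = 0.
t2 = NOT(t1) must be 0, so t1 = 1.
Every assignment with t3 = 0 has z = 0; there are 3 such assignment(s).
  x=0, y=1, z=0
  x=1, y=0, z=0
  x=1, y=1, z=0

0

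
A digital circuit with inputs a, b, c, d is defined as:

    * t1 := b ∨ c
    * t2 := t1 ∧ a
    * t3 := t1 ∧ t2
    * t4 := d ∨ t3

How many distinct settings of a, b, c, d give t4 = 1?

t4 = d ∨ t3 must be 1, so at least one of d, t3 is 1.
Enumerating the 16 input combinations, 11 give t4 = 1 and 5 give t4 = 0.

11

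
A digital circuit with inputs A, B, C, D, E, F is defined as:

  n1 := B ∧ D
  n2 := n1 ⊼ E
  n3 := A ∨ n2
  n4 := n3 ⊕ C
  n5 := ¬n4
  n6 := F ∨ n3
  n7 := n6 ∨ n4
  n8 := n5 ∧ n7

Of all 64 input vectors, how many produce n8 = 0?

33

n8 = n5 ∧ n7 must be 0, so at least one of n5, n7 is 0.
Enumerating the 64 input combinations, 33 give n8 = 0 and 31 give n8 = 1.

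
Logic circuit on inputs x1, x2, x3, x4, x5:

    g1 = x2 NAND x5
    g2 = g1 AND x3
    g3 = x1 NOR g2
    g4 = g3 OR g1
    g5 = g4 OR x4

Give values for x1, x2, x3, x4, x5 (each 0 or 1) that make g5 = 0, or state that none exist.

Check with x1=1, x2=1, x3=0, x4=0, x5=1:
g1 = x2 NAND x5 = 1 NAND 1 = 0
g2 = g1 AND x3 = 0 AND 0 = 0
g3 = x1 NOR g2 = 1 NOR 0 = 0
g4 = g3 OR g1 = 0 OR 0 = 0
g5 = g4 OR x4 = 0 OR 0 = 0
So g5 = 0 as required.

x1=1, x2=1, x3=0, x4=0, x5=1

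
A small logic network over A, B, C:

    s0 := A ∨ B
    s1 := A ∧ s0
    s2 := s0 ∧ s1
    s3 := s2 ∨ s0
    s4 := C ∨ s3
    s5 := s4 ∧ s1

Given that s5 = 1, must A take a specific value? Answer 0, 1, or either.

1

s5 = s4 ∧ s1 must be 1, so both s4 = 1 and s1 = 1.
Every assignment with s5 = 1 has A = 1; there are 4 such assignment(s).
  A=1, B=0, C=0
  A=1, B=0, C=1
  A=1, B=1, C=0
  A=1, B=1, C=1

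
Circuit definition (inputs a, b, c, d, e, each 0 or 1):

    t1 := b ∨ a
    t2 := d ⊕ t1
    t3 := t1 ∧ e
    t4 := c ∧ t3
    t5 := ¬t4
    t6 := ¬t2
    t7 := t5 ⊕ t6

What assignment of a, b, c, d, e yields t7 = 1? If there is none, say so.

t7 = t5 ⊕ t6 must be 1, so t5 and t6 differ.
Check with a=0, b=0, c=0, d=1, e=0:
t1 = b ∨ a = 0 ∨ 0 = 0
t2 = d ⊕ t1 = 1 ⊕ 0 = 1
t3 = t1 ∧ e = 0 ∧ 0 = 0
t4 = c ∧ t3 = 0 ∧ 0 = 0
t5 = ¬t4 = ¬0 = 1
t6 = ¬t2 = ¬1 = 0
t7 = t5 ⊕ t6 = 1 ⊕ 0 = 1
So t7 = 1 as required.

a=0, b=0, c=0, d=1, e=0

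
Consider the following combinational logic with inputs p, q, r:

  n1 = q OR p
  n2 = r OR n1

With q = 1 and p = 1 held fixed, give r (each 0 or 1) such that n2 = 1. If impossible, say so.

r=1

n2 = r OR n1 must be 1, so at least one of r, n1 is 1.
Check with q = 1 and p = 1 and r=1:
n1 = q OR p = 1 OR 1 = 1
n2 = r OR n1 = 1 OR 1 = 1
So n2 = 1.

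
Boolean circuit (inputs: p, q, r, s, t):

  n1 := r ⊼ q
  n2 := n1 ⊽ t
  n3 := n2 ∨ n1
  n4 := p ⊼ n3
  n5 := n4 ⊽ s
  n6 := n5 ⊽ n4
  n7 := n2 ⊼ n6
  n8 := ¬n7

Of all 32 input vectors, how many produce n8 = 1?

n8 = ¬n7 must be 1, so n7 = 0.
Enumerating the 32 input combinations, 1 give n8 = 1 and 31 give n8 = 0.

1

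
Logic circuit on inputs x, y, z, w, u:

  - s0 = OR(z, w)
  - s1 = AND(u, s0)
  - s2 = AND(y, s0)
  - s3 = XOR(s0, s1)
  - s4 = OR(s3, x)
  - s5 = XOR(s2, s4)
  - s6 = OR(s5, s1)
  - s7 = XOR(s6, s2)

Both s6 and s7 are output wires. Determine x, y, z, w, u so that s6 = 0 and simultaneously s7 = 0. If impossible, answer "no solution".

x=0, y=0, z=0, w=0, u=0

Check with x=0, y=0, z=0, w=0, u=0:
s0 = OR(z, w) = OR(0, 0) = 0
s1 = AND(u, s0) = AND(0, 0) = 0
s2 = AND(y, s0) = AND(0, 0) = 0
s3 = XOR(s0, s1) = XOR(0, 0) = 0
s4 = OR(s3, x) = OR(0, 0) = 0
s5 = XOR(s2, s4) = XOR(0, 0) = 0
s6 = OR(s5, s1) = OR(0, 0) = 0
s7 = XOR(s6, s2) = XOR(0, 0) = 0
So s6 = 0 and s7 = 0.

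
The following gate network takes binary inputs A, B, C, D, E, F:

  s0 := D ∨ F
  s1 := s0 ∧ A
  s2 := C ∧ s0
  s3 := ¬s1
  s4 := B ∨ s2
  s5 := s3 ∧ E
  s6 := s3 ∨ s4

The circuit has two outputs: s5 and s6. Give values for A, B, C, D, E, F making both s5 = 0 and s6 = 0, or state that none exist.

Check with A=1 B=0 C=0 D=1 E=0 F=1:
s0 = D ∨ F = 1 ∨ 1 = 1
s1 = s0 ∧ A = 1 ∧ 1 = 1
s2 = C ∧ s0 = 0 ∧ 1 = 0
s3 = ¬s1 = ¬1 = 0
s4 = B ∨ s2 = 0 ∨ 0 = 0
s5 = s3 ∧ E = 0 ∧ 0 = 0
s6 = s3 ∨ s4 = 0 ∨ 0 = 0
So s5 = 0 and s6 = 0.

A=1 B=0 C=0 D=1 E=0 F=1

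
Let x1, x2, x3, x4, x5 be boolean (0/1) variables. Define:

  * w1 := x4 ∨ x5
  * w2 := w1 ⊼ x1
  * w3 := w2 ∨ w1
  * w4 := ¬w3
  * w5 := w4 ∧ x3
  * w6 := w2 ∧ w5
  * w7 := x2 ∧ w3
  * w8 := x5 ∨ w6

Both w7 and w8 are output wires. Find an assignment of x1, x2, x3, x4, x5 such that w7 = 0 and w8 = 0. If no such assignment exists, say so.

x1=0, x2=0, x3=1, x4=0, x5=0

Check with x1=0, x2=0, x3=1, x4=0, x5=0:
w1 = x4 ∨ x5 = 0 ∨ 0 = 0
w2 = w1 ⊼ x1 = 0 ⊼ 0 = 1
w3 = w2 ∨ w1 = 1 ∨ 0 = 1
w4 = ¬w3 = ¬1 = 0
w5 = w4 ∧ x3 = 0 ∧ 1 = 0
w6 = w2 ∧ w5 = 1 ∧ 0 = 0
w7 = x2 ∧ w3 = 0 ∧ 1 = 0
w8 = x5 ∨ w6 = 0 ∨ 0 = 0
So w7 = 0 and w8 = 0.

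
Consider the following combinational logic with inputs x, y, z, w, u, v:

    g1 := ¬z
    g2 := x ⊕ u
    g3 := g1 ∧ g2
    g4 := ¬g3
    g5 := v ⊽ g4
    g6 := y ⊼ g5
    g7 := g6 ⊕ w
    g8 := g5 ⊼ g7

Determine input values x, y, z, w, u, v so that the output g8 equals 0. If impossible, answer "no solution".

g8 = g5 ⊼ g7 must be 0, so both g5 = 1 and g7 = 1.
g5 = v ⊽ g4 must be 1, so both v = 0 and g4 = 0.
Check with x=1, y=0, z=0, w=0, u=0, v=0:
g1 = ¬z = ¬0 = 1
g2 = x ⊕ u = 1 ⊕ 0 = 1
g3 = g1 ∧ g2 = 1 ∧ 1 = 1
g4 = ¬g3 = ¬1 = 0
g5 = v ⊽ g4 = 0 ⊽ 0 = 1
g6 = y ⊼ g5 = 0 ⊼ 1 = 1
g7 = g6 ⊕ w = 1 ⊕ 0 = 1
g8 = g5 ⊼ g7 = 1 ⊼ 1 = 0
So g8 = 0 as required.

x=1, y=0, z=0, w=0, u=0, v=0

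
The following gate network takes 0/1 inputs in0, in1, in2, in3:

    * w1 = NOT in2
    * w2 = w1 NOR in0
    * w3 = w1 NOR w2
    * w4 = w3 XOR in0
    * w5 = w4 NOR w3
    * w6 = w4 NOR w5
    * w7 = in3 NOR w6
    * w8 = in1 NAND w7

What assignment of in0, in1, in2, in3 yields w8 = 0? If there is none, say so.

w8 = in1 NAND w7 must be 0, so both in1 = 1 and w7 = 1.
Check with in0=0 in1=1 in2=0 in3=0:
w1 = NOT in2 = NOT 0 = 1
w2 = w1 NOR in0 = 1 NOR 0 = 0
w3 = w1 NOR w2 = 1 NOR 0 = 0
w4 = w3 XOR in0 = 0 XOR 0 = 0
w5 = w4 NOR w3 = 0 NOR 0 = 1
w6 = w4 NOR w5 = 0 NOR 1 = 0
w7 = in3 NOR w6 = 0 NOR 0 = 1
w8 = in1 NAND w7 = 1 NAND 1 = 0
So w8 = 0 as required.

in0=0 in1=1 in2=0 in3=0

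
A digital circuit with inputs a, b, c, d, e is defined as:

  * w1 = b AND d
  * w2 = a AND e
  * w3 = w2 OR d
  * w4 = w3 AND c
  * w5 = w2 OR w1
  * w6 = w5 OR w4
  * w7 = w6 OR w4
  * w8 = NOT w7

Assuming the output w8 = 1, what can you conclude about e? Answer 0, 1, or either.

Both values of e occur among assignments with w8 = 1:
  e=0: a=0, b=0, c=0, d=0, e=0
  e=1: a=0, b=0, c=0, d=0, e=1

either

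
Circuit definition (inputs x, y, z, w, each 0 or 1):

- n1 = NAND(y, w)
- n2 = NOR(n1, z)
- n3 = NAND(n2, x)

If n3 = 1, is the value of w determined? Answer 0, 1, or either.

either

Both values of w occur among assignments with n3 = 1:
  w=0: x=0, y=0, z=0, w=0
  w=1: x=0, y=0, z=0, w=1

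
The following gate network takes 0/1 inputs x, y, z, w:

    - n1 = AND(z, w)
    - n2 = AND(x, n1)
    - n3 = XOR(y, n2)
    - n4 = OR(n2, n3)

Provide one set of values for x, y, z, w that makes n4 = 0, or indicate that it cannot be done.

Check with x=1 y=0 z=1 w=0:
n1 = AND(z, w) = AND(1, 0) = 0
n2 = AND(x, n1) = AND(1, 0) = 0
n3 = XOR(y, n2) = XOR(0, 0) = 0
n4 = OR(n2, n3) = OR(0, 0) = 0
So n4 = 0 as required.

x=1 y=0 z=1 w=0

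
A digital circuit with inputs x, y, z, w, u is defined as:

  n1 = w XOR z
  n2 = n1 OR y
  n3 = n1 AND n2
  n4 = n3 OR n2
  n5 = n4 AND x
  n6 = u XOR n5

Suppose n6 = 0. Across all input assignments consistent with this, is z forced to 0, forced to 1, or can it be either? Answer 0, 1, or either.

either

Both values of z occur among assignments with n6 = 0:
  z=0: x=0, y=0, z=0, w=0, u=0
  z=1: x=0, y=0, z=1, w=0, u=0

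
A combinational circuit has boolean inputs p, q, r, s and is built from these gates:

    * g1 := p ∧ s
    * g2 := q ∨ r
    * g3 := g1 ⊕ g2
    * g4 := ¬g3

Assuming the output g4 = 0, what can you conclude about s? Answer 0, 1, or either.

Both values of s occur among assignments with g4 = 0:
  s=0: p=0, q=0, r=1, s=0
  s=1: p=0, q=0, r=1, s=1

either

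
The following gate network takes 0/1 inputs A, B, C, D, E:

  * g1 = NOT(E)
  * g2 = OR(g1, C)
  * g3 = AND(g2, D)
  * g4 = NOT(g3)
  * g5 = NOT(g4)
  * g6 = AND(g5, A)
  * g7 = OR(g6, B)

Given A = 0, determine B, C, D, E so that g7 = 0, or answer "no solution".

Check with A = 0 and B=0, C=1, D=1, E=1:
g1 = NOT(E) = NOT 1 = 0
g2 = OR(g1, C) = OR(0, 1) = 1
g3 = AND(g2, D) = AND(1, 1) = 1
g4 = NOT(g3) = NOT 1 = 0
g5 = NOT(g4) = NOT 0 = 1
g6 = AND(g5, A) = AND(1, 0) = 0
g7 = OR(g6, B) = OR(0, 0) = 0
So g7 = 0.

B=0, C=1, D=1, E=1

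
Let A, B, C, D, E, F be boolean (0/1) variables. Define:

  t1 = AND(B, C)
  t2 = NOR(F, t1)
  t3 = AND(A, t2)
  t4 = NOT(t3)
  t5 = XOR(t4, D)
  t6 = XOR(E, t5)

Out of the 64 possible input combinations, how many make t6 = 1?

t6 = XOR(E, t5) must be 1, so E and t5 differ.
Enumerating the 64 input combinations, 32 give t6 = 1 and 32 give t6 = 0.

32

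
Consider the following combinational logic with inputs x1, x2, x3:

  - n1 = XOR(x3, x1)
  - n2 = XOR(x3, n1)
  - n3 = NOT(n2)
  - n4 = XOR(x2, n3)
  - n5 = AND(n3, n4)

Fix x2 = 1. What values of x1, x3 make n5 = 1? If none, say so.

no solution exists

With x2 = 1 fixed, none of the 4 settings of x1, x3 give n5 = 1.
For example, with x1=0, x3=1:
n1 = XOR(x3, x1) = XOR(1, 0) = 1
n2 = XOR(x3, n1) = XOR(1, 1) = 0
n3 = NOT(n2) = NOT 0 = 1
n4 = XOR(x2, n3) = XOR(1, 1) = 0
n5 = AND(n3, n4) = AND(1, 0) = 0
giving n5 = 0 ≠ 1.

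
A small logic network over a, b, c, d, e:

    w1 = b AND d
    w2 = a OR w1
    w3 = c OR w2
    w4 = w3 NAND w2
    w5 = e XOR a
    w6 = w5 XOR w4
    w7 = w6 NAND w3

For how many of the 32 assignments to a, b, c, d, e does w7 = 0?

13

w7 = w6 NAND w3 must be 0, so both w6 = 1 and w3 = 1.
Enumerating the 32 input combinations, 13 give w7 = 0 and 19 give w7 = 1.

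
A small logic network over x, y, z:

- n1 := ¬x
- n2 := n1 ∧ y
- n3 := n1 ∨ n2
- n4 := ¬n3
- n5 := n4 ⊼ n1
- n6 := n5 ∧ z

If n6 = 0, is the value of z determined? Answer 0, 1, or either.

0

n6 = n5 ∧ z must be 0, so at least one of n5, z is 0.
Every assignment with n6 = 0 has z = 0; there are 4 such assignment(s).
  x=0, y=0, z=0
  x=0, y=1, z=0
  x=1, y=0, z=0
  x=1, y=1, z=0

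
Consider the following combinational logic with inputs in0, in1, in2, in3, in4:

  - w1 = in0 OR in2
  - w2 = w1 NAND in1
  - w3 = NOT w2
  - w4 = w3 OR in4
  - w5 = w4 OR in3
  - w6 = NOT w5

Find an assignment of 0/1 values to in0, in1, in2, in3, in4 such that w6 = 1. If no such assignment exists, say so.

in0=0 in1=1 in2=0 in3=0 in4=0

w6 = NOT w5 must be 1, so w5 = 0.
w5 = w4 OR in3 must be 0, so both w4 = 0 and in3 = 0.
Check with in0=0 in1=1 in2=0 in3=0 in4=0:
w1 = in0 OR in2 = 0 OR 0 = 0
w2 = w1 NAND in1 = 0 NAND 1 = 1
w3 = NOT w2 = NOT 1 = 0
w4 = w3 OR in4 = 0 OR 0 = 0
w5 = w4 OR in3 = 0 OR 0 = 0
w6 = NOT w5 = NOT 0 = 1
So w6 = 1 as required.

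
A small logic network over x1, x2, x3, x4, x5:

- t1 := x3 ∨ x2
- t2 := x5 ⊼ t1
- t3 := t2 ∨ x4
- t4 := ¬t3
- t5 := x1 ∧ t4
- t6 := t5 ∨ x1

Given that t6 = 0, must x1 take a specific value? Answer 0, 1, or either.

t6 = t5 ∨ x1 must be 0, so both t5 = 0 and x1 = 0.
t5 = x1 ∧ t4 must be 0, so at least one of x1, t4 is 0.
Every assignment with t6 = 0 has x1 = 0; there are 16 such assignment(s).

0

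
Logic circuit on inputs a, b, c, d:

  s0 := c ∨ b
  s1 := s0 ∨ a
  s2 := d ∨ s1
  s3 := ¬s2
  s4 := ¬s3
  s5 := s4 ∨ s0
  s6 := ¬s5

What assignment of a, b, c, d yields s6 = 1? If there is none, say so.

a=0 b=0 c=0 d=0

s6 = ¬s5 must be 1, so s5 = 0.
s5 = s4 ∨ s0 must be 0, so both s4 = 0 and s0 = 0.
Check with a=0 b=0 c=0 d=0:
s0 = c ∨ b = 0 ∨ 0 = 0
s1 = s0 ∨ a = 0 ∨ 0 = 0
s2 = d ∨ s1 = 0 ∨ 0 = 0
s3 = ¬s2 = ¬0 = 1
s4 = ¬s3 = ¬1 = 0
s5 = s4 ∨ s0 = 0 ∨ 0 = 0
s6 = ¬s5 = ¬0 = 1
So s6 = 1 as required.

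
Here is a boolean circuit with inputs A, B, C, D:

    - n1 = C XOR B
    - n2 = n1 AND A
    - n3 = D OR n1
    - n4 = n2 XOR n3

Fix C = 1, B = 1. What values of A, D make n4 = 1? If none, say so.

Check with C = 1, B = 1 and A=0, D=1:
n1 = C XOR B = 1 XOR 1 = 0
n2 = n1 AND A = 0 AND 0 = 0
n3 = D OR n1 = 1 OR 0 = 1
n4 = n2 XOR n3 = 0 XOR 1 = 1
So n4 = 1.

A=0 D=1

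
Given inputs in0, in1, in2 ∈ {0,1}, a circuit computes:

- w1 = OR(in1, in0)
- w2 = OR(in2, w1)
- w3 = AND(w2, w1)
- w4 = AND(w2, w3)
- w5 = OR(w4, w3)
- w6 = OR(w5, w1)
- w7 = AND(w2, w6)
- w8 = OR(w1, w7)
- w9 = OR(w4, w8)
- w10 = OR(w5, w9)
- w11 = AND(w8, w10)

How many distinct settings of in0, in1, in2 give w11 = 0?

2

w11 = AND(w8, w10) must be 0, so at least one of w8, w10 is 0.
Enumerating the 8 input combinations, 2 give w11 = 0 and 6 give w11 = 1.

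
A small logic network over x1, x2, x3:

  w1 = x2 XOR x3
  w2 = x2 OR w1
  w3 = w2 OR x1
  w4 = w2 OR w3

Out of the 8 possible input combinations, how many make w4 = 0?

w4 = w2 OR w3 must be 0, so both w2 = 0 and w3 = 0.
w2 = x2 OR w1 must be 0, so both x2 = 0 and w1 = 0.
Enumerating the 8 input combinations, 1 give w4 = 0 and 7 give w4 = 1.

1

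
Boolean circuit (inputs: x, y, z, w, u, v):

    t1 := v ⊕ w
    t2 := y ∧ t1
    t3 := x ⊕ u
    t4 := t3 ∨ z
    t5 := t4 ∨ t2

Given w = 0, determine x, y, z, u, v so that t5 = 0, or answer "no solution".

t5 = t4 ∨ t2 must be 0, so both t4 = 0 and t2 = 0.
Check with w = 0 and x=1, y=1, z=0, u=1, v=0:
t1 = v ⊕ w = 0 ⊕ 0 = 0
t2 = y ∧ t1 = 1 ∧ 0 = 0
t3 = x ⊕ u = 1 ⊕ 1 = 0
t4 = t3 ∨ z = 0 ∨ 0 = 0
t5 = t4 ∨ t2 = 0 ∨ 0 = 0
So t5 = 0.

x=1, y=1, z=0, u=1, v=0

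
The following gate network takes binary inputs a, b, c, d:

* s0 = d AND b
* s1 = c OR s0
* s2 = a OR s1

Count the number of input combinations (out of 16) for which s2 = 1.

s2 = a OR s1 must be 1, so at least one of a, s1 is 1.
Enumerating the 16 input combinations, 13 give s2 = 1 and 3 give s2 = 0.

13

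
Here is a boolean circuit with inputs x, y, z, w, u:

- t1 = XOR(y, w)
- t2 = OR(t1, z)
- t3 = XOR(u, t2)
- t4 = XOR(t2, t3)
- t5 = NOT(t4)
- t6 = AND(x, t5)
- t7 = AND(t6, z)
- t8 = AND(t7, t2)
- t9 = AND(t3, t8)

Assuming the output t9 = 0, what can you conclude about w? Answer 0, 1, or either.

either

Both values of w occur among assignments with t9 = 0:
  w=0: x=0, y=0, z=0, w=0, u=0
  w=1: x=0, y=0, z=0, w=1, u=0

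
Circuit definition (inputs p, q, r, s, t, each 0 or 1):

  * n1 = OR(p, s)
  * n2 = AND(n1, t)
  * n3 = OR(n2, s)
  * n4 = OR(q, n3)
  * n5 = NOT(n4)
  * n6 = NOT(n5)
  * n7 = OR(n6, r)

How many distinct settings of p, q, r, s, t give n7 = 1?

n7 = OR(n6, r) must be 1, so at least one of n6, r is 1.
Enumerating the 32 input combinations, 29 give n7 = 1 and 3 give n7 = 0.

29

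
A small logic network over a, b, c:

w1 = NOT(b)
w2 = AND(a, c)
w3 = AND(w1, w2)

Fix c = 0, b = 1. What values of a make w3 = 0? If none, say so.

a=0

w3 = AND(w1, w2) must be 0, so at least one of w1, w2 is 0.
Check with c = 0, b = 1 and a=0:
w1 = NOT(b) = NOT 1 = 0
w2 = AND(a, c) = AND(0, 0) = 0
w3 = AND(w1, w2) = AND(0, 0) = 0
So w3 = 0.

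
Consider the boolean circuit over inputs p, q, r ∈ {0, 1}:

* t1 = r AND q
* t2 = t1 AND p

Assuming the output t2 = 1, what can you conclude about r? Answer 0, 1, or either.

t2 = t1 AND p must be 1, so both t1 = 1 and p = 1.
t1 = r AND q must be 1, so both r = 1 and q = 1.
Every assignment with t2 = 1 has r = 1; there are 1 such assignment(s).
  p=1, q=1, r=1

1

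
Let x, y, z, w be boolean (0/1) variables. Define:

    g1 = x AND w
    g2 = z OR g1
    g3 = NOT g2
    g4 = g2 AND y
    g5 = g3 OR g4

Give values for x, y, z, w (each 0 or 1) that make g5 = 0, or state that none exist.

x=1 y=0 z=1 w=0

Check with x=1 y=0 z=1 w=0:
g1 = x AND w = 1 AND 0 = 0
g2 = z OR g1 = 1 OR 0 = 1
g3 = NOT g2 = NOT 1 = 0
g4 = g2 AND y = 1 AND 0 = 0
g5 = g3 OR g4 = 0 OR 0 = 0
So g5 = 0 as required.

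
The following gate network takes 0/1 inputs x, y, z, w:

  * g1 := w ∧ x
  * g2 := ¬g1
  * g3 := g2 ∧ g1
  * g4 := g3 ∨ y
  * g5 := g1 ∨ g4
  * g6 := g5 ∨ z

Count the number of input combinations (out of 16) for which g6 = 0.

3

g6 = g5 ∨ z must be 0, so both g5 = 0 and z = 0.
g5 = g1 ∨ g4 must be 0, so both g1 = 0 and g4 = 0.
Satisfying assignments:
  x=0, y=0, z=0, w=0
  x=0, y=0, z=0, w=1
  x=1, y=0, z=0, w=0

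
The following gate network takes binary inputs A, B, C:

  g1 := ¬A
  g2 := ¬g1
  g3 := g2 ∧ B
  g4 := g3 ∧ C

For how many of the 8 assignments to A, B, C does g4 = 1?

1

g4 = g3 ∧ C must be 1, so both g3 = 1 and C = 1.
g3 = g2 ∧ B must be 1, so both g2 = 1 and B = 1.
g2 = ¬g1 must be 1, so g1 = 0.
Satisfying assignments:
  A=1, B=1, C=1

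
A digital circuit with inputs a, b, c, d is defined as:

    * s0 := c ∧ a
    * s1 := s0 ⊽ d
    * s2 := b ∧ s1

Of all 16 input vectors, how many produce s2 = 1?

3

s2 = b ∧ s1 must be 1, so both b = 1 and s1 = 1.
s1 = s0 ⊽ d must be 1, so both s0 = 0 and d = 0.
Enumerating the 16 input combinations, 3 give s2 = 1 and 13 give s2 = 0.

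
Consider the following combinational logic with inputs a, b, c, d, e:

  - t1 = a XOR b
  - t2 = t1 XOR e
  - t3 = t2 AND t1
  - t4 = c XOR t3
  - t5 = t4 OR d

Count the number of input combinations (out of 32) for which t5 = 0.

8

t5 = t4 OR d must be 0, so both t4 = 0 and d = 0.
t4 = c XOR t3 must be 0, so c and t3 are equal.
Enumerating the 32 input combinations, 8 give t5 = 0 and 24 give t5 = 1.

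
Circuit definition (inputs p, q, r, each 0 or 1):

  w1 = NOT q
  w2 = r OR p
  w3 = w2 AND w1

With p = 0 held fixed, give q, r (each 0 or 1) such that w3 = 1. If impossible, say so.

q=0, r=1

w3 = w2 AND w1 must be 1, so both w2 = 1 and w1 = 1.
w2 = r OR p must be 1, so at least one of r, p is 1.
Check with p = 0 and q=0, r=1:
w1 = NOT q = NOT 0 = 1
w2 = r OR p = 1 OR 0 = 1
w3 = w2 AND w1 = 1 AND 1 = 1
So w3 = 1.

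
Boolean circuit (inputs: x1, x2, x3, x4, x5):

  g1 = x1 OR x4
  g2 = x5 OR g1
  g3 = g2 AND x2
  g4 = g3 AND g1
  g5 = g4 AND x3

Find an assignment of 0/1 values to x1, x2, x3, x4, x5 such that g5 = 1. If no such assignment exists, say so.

x1=0 x2=1 x3=1 x4=1 x5=0

Check with x1=0 x2=1 x3=1 x4=1 x5=0:
g1 = x1 OR x4 = 0 OR 1 = 1
g2 = x5 OR g1 = 0 OR 1 = 1
g3 = g2 AND x2 = 1 AND 1 = 1
g4 = g3 AND g1 = 1 AND 1 = 1
g5 = g4 AND x3 = 1 AND 1 = 1
So g5 = 1 as required.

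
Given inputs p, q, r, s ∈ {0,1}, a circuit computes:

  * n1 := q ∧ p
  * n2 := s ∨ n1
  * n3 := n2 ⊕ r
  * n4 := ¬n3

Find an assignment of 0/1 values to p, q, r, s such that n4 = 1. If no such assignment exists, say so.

Check with p=1, q=0, r=0, s=0:
n1 = q ∧ p = 0 ∧ 1 = 0
n2 = s ∨ n1 = 0 ∨ 0 = 0
n3 = n2 ⊕ r = 0 ⊕ 0 = 0
n4 = ¬n3 = ¬0 = 1
So n4 = 1 as required.

p=1, q=0, r=0, s=0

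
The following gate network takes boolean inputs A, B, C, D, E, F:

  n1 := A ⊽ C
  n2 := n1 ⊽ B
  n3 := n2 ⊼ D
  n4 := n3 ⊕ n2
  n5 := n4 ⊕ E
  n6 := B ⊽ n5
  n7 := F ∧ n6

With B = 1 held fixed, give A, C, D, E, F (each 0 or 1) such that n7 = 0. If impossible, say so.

Check with B = 1 and A=1, C=0, D=1, E=0, F=0:
n1 = A ⊽ C = 1 ⊽ 0 = 0
n2 = n1 ⊽ B = 0 ⊽ 1 = 0
n3 = n2 ⊼ D = 0 ⊼ 1 = 1
n4 = n3 ⊕ n2 = 1 ⊕ 0 = 1
n5 = n4 ⊕ E = 1 ⊕ 0 = 1
n6 = B ⊽ n5 = 1 ⊽ 1 = 0
n7 = F ∧ n6 = 0 ∧ 0 = 0
So n7 = 0.

A=1, C=0, D=1, E=0, F=0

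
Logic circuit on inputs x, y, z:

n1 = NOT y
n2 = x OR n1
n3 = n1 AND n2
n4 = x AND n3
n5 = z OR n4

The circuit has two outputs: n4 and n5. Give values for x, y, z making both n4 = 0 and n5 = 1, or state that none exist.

Check with x=0, y=0, z=1:
n1 = NOT y = NOT 0 = 1
n2 = x OR n1 = 0 OR 1 = 1
n3 = n1 AND n2 = 1 AND 1 = 1
n4 = x AND n3 = 0 AND 1 = 0
n5 = z OR n4 = 1 OR 0 = 1
So n4 = 0 and n5 = 1.

x=0, y=0, z=1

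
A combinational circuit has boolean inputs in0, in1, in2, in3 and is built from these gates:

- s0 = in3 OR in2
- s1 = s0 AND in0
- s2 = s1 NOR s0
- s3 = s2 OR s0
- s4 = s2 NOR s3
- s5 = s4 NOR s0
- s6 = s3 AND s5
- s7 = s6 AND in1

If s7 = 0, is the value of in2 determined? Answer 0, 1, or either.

either

Both values of in2 occur among assignments with s7 = 0:
  in2=0: in0=0, in1=0, in2=0, in3=0
  in2=1: in0=0, in1=0, in2=1, in3=0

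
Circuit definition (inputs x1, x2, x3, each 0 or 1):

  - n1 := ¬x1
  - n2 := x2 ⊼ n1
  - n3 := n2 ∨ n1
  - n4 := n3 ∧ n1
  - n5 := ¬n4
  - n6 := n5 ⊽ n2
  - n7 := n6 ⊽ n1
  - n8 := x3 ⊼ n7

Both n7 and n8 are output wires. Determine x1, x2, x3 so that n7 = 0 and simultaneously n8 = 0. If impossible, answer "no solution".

no solution exists

Across all 8 input combinations, none give both n7 = 0 and n8 = 0.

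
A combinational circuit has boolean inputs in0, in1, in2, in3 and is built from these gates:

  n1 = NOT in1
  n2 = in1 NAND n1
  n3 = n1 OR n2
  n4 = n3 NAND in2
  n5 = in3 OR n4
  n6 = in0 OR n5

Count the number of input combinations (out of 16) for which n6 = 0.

n6 = in0 OR n5 must be 0, so both in0 = 0 and n5 = 0.
n5 = in3 OR n4 must be 0, so both in3 = 0 and n4 = 0.
Enumerating the 16 input combinations, 2 give n6 = 0 and 14 give n6 = 1.

2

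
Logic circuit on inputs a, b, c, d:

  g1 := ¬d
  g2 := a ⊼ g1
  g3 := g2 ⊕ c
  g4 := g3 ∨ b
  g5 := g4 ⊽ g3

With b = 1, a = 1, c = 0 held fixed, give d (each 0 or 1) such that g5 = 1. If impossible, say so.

no solution exists

With b = 1, a = 1, c = 0 fixed, none of the 2 settings of d give g5 = 1.
For example, with d=0:
g1 = ¬d = ¬0 = 1
g2 = a ⊼ g1 = 1 ⊼ 1 = 0
g3 = g2 ⊕ c = 0 ⊕ 0 = 0
g4 = g3 ∨ b = 0 ∨ 1 = 1
g5 = g4 ⊽ g3 = 1 ⊽ 0 = 0
giving g5 = 0 ≠ 1.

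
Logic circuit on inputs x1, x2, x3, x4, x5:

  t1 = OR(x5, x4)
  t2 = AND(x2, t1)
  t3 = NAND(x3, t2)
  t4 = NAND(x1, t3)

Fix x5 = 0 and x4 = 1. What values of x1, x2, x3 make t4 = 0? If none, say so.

t4 = NAND(x1, t3) must be 0, so both x1 = 1 and t3 = 1.
t3 = NAND(x3, t2) must be 1, so at least one of x3, t2 is 0.
Check with x5 = 0 and x4 = 1 and x1=1, x2=0, x3=0:
t1 = OR(x5, x4) = OR(0, 1) = 1
t2 = AND(x2, t1) = AND(0, 1) = 0
t3 = NAND(x3, t2) = NAND(0, 0) = 1
t4 = NAND(x1, t3) = NAND(1, 1) = 0
So t4 = 0.

x1=1 x2=0 x3=0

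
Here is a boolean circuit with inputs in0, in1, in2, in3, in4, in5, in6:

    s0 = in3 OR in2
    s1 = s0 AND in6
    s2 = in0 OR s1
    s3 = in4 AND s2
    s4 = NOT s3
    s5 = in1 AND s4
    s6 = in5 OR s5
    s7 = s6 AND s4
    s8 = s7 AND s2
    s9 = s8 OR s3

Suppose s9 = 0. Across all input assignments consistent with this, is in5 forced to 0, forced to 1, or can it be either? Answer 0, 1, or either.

either

Both values of in5 occur among assignments with s9 = 0:
  in5=0: in0=0, in1=0, in2=0, in3=0, in4=0, in5=0, in6=0
  in5=1: in0=0, in1=0, in2=0, in3=0, in4=0, in5=1, in6=0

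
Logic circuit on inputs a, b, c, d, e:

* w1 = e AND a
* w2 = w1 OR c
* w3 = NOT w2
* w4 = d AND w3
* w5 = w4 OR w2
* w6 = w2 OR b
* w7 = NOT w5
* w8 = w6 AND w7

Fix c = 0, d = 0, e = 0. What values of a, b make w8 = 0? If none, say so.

a=0 b=0

Check with c = 0, d = 0, e = 0 and a=0, b=0:
w1 = e AND a = 0 AND 0 = 0
w2 = w1 OR c = 0 OR 0 = 0
w3 = NOT w2 = NOT 0 = 1
w4 = d AND w3 = 0 AND 1 = 0
w5 = w4 OR w2 = 0 OR 0 = 0
w6 = w2 OR b = 0 OR 0 = 0
w7 = NOT w5 = NOT 0 = 1
w8 = w6 AND w7 = 0 AND 1 = 0
So w8 = 0.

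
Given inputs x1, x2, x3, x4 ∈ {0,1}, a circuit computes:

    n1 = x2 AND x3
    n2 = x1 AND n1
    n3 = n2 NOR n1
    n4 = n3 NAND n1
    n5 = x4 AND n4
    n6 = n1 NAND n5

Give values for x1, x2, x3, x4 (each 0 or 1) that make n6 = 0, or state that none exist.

x1=1, x2=1, x3=1, x4=1

n6 = n1 NAND n5 must be 0, so both n1 = 1 and n5 = 1.
Check with x1=1, x2=1, x3=1, x4=1:
n1 = x2 AND x3 = 1 AND 1 = 1
n2 = x1 AND n1 = 1 AND 1 = 1
n3 = n2 NOR n1 = 1 NOR 1 = 0
n4 = n3 NAND n1 = 0 NAND 1 = 1
n5 = x4 AND n4 = 1 AND 1 = 1
n6 = n1 NAND n5 = 1 NAND 1 = 0
So n6 = 0 as required.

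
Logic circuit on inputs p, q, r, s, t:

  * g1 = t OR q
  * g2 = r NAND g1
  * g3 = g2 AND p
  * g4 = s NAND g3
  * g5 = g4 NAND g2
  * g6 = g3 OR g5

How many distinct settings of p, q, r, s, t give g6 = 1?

22

g6 = g3 OR g5 must be 1, so at least one of g3, g5 is 1.
Enumerating the 32 input combinations, 22 give g6 = 1 and 10 give g6 = 0.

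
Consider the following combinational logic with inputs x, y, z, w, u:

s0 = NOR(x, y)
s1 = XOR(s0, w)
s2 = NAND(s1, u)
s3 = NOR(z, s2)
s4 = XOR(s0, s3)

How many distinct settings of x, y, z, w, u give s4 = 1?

s4 = XOR(s0, s3) must be 1, so s0 and s3 differ.
Enumerating the 32 input combinations, 10 give s4 = 1 and 22 give s4 = 0.

10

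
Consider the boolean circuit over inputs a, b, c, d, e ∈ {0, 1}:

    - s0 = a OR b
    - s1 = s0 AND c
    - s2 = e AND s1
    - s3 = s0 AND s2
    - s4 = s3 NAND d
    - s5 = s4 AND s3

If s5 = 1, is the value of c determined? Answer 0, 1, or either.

s5 = s4 AND s3 must be 1, so both s4 = 1 and s3 = 1.
s4 = s3 NAND d must be 1, so at least one of s3, d is 0.
s3 = s0 AND s2 must be 1, so both s0 = 1 and s2 = 1.
Every assignment with s5 = 1 has c = 1; there are 3 such assignment(s).
  a=0, b=1, c=1, d=0, e=1
  a=1, b=0, c=1, d=0, e=1
  a=1, b=1, c=1, d=0, e=1

1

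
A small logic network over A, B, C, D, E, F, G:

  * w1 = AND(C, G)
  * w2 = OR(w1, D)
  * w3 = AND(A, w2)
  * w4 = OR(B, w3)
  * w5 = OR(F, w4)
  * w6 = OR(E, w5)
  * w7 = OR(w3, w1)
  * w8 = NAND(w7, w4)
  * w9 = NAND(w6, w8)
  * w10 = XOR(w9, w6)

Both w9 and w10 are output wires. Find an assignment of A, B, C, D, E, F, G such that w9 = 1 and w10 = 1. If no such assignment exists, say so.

A=0, B=0, C=1, D=1, E=0, F=0, G=0

Check with A=0, B=0, C=1, D=1, E=0, F=0, G=0:
w1 = AND(C, G) = AND(1, 0) = 0
w2 = OR(w1, D) = OR(0, 1) = 1
w3 = AND(A, w2) = AND(0, 1) = 0
w4 = OR(B, w3) = OR(0, 0) = 0
w5 = OR(F, w4) = OR(0, 0) = 0
w6 = OR(E, w5) = OR(0, 0) = 0
w7 = OR(w3, w1) = OR(0, 0) = 0
w8 = NAND(w7, w4) = NAND(0, 0) = 1
w9 = NAND(w6, w8) = NAND(0, 1) = 1
w10 = XOR(w9, w6) = XOR(1, 0) = 1
So w9 = 1 and w10 = 1.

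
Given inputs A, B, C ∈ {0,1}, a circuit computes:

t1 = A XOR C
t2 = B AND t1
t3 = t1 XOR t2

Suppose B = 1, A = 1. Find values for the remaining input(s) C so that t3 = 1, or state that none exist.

With B = 1, A = 1 fixed, none of the 2 settings of C give t3 = 1.
For example, with C=0:
t1 = A XOR C = 1 XOR 0 = 1
t2 = B AND t1 = 1 AND 1 = 1
t3 = t1 XOR t2 = 1 XOR 1 = 0
giving t3 = 0 ≠ 1.

no solution exists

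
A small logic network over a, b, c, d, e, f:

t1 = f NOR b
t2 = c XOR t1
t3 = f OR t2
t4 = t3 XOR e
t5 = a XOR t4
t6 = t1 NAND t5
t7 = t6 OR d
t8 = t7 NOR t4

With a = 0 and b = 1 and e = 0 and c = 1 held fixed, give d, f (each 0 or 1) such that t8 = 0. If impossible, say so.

d=1, f=1

Check with a = 0 and b = 1 and e = 0 and c = 1 and d=1, f=1:
t1 = f NOR b = 1 NOR 1 = 0
t2 = c XOR t1 = 1 XOR 0 = 1
t3 = f OR t2 = 1 OR 1 = 1
t4 = t3 XOR e = 1 XOR 0 = 1
t5 = a XOR t4 = 0 XOR 1 = 1
t6 = t1 NAND t5 = 0 NAND 1 = 1
t7 = t6 OR d = 1 OR 1 = 1
t8 = t7 NOR t4 = 1 NOR 1 = 0
So t8 = 0.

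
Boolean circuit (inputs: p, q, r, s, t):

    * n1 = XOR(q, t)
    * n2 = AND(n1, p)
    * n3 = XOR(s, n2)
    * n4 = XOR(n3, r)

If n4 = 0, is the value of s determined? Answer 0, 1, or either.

Both values of s occur among assignments with n4 = 0:
  s=0: p=0, q=0, r=0, s=0, t=0
  s=1: p=0, q=0, r=1, s=1, t=0

either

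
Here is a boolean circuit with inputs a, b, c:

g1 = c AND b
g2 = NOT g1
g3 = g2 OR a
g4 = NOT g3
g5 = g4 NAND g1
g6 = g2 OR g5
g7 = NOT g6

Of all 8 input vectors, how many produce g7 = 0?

g7 = NOT g6 must be 0, so g6 = 1.
g6 = g2 OR g5 must be 1, so at least one of g2, g5 is 1.
Enumerating the 8 input combinations, 7 give g7 = 0 and 1 give g7 = 1.

7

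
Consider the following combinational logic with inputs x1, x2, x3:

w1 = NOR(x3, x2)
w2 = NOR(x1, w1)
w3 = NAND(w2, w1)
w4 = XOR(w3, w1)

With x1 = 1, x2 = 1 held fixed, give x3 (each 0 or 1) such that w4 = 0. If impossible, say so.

With x1 = 1, x2 = 1 fixed, none of the 2 settings of x3 give w4 = 0.
For example, with x3=1:
w1 = NOR(x3, x2) = NOR(1, 1) = 0
w2 = NOR(x1, w1) = NOR(1, 0) = 0
w3 = NAND(w2, w1) = NAND(0, 0) = 1
w4 = XOR(w3, w1) = XOR(1, 0) = 1
giving w4 = 1 ≠ 0.

no solution exists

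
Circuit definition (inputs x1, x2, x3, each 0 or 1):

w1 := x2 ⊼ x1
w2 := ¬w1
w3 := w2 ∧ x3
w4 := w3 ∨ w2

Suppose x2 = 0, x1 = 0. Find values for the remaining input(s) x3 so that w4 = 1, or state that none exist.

With x2 = 0, x1 = 0 fixed, none of the 2 settings of x3 give w4 = 1.
For example, with x3=0:
w1 = x2 ⊼ x1 = 0 ⊼ 0 = 1
w2 = ¬w1 = ¬1 = 0
w3 = w2 ∧ x3 = 0 ∧ 0 = 0
w4 = w3 ∨ w2 = 0 ∨ 0 = 0
giving w4 = 0 ≠ 1.

no solution exists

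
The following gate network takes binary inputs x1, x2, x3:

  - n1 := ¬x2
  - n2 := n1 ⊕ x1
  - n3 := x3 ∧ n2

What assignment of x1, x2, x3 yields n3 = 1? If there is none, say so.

x1=0, x2=0, x3=1

Check with x1=0, x2=0, x3=1:
n1 = ¬x2 = ¬0 = 1
n2 = n1 ⊕ x1 = 1 ⊕ 0 = 1
n3 = x3 ∧ n2 = 1 ∧ 1 = 1
So n3 = 1 as required.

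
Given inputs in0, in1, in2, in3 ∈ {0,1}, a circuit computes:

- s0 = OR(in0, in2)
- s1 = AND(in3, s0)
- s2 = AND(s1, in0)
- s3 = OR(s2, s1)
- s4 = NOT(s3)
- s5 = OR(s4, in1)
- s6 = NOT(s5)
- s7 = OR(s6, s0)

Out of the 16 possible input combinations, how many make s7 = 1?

s7 = OR(s6, s0) must be 1, so at least one of s6, s0 is 1.
Enumerating the 16 input combinations, 12 give s7 = 1 and 4 give s7 = 0.

12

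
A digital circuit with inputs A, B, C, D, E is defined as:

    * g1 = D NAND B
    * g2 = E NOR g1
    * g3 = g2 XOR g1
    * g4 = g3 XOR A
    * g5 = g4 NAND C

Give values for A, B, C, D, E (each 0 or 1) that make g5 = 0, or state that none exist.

g5 = g4 NAND C must be 0, so both g4 = 1 and C = 1.
g4 = g3 XOR A must be 1, so g3 and A differ.
Check with A=0, B=0, C=1, D=1, E=1:
g1 = D NAND B = 1 NAND 0 = 1
g2 = E NOR g1 = 1 NOR 1 = 0
g3 = g2 XOR g1 = 0 XOR 1 = 1
g4 = g3 XOR A = 1 XOR 0 = 1
g5 = g4 NAND C = 1 NAND 1 = 0
So g5 = 0 as required.

A=0, B=0, C=1, D=1, E=1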